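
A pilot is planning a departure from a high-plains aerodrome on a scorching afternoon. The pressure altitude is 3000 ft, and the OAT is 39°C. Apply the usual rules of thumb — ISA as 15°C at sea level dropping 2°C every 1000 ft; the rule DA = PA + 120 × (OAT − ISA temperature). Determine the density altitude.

6600 ft

ISA temperature at 3000 ft = 15 − 2 × (3000/1000) = 9°C.
ISA deviation = 39 − 9 = +30°C.
Density altitude = 3000 + 120 × (30) = 3000 + (+3600) = 6600 ft.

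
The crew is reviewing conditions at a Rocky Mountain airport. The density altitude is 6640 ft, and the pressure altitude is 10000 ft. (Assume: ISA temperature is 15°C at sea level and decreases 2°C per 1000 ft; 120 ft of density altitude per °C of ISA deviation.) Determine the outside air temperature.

Density altitude − pressure altitude = 6640 − 10000 = -3360 ft.
At 120 ft/°C that is an ISA deviation of -3360/120 = -28°C.
ISA temperature at 10000 ft = 15 − 2 × (10000/1000) = -5°C.
OAT = ISA + deviation = -5 + (-28) = -33°C.

-33°C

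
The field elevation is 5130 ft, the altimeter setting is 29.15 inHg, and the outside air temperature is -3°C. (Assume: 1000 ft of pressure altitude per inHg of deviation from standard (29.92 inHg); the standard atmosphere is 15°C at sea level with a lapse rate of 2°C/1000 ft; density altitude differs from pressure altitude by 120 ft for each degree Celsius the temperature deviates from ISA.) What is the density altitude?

5156 ft

Pressure altitude = 5130 + (29.92 − 29.15) × 1000 = 5130 + (+770) = 5900 ft.
ISA temperature at 5900 ft = 15 − 2 × (5900/1000) = 3.2°C.
ISA deviation = -3 − 3.2 = -6.2°C.
Density altitude = 5900 + 120 × (-6.2) = 5156 ft.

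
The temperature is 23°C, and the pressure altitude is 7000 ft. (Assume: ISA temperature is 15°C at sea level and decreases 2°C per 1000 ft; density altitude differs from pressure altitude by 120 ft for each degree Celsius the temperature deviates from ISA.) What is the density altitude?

9640 ft

ISA temperature at 7000 ft = 15 − 2 × (7000/1000) = 1°C.
ISA deviation = 23 − 1 = +22°C.
Density altitude = 7000 + 120 × (22) = 7000 + (+2640) = 9640 ft.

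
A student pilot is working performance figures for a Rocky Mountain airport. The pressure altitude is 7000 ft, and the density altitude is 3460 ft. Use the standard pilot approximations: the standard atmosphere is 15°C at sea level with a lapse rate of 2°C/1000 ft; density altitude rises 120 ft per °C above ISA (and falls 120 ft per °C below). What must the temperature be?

-28.5°C

Density altitude − pressure altitude = 3460 − 7000 = -3540 ft.
At 120 ft/°C that is an ISA deviation of -3540/120 = -29.5°C.
ISA temperature at 7000 ft = 15 − 2 × (7000/1000) = 1°C.
OAT = ISA + deviation = 1 + (-29.5) = -28.5°C.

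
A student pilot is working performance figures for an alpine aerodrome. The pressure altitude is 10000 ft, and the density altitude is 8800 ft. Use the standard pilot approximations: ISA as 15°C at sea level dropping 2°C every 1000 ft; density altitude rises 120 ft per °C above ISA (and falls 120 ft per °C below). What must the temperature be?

Density altitude − pressure altitude = 8800 − 10000 = -1200 ft.
At 120 ft/°C that is an ISA deviation of -1200/120 = -10°C.
ISA temperature at 10000 ft = 15 − 2 × (10000/1000) = -5°C.
OAT = ISA + deviation = -5 + (-10) = -15°C.

-15°C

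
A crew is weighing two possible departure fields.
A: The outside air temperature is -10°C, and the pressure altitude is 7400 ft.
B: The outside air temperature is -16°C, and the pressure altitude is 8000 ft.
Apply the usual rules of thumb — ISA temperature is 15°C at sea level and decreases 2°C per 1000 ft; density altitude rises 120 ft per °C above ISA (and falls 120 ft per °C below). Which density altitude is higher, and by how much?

A: ISA temp = 0.2°C, deviation -10.2°C, DA = 7400 + 120 × (-10.2) = 6176 ft.
B: ISA temp = -1°C, deviation -15°C, DA = 8000 + 120 × (-15) = 6200 ft.
B is higher by 6200 − 6176 = 24 ft.

B by 24 ft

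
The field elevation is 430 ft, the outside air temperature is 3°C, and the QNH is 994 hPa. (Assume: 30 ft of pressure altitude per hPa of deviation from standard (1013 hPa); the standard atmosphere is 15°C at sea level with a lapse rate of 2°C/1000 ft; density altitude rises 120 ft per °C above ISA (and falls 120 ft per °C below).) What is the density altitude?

Pressure altitude = 430 + (1013 − 994) × 30 = 430 + (+570) = 1000 ft.
ISA temperature at 1000 ft = 15 − 2 × (1000/1000) = 13°C.
ISA deviation = 3 − 13 = -10°C.
Density altitude = 1000 + 120 × (-10) = -200 ft.

-200 ft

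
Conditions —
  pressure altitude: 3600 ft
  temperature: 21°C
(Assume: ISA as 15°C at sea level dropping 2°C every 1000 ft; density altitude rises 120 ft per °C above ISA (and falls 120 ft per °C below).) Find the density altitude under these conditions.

ISA temperature at 3600 ft = 15 − 2 × (3600/1000) = 7.8°C.
ISA deviation = 21 − 7.8 = +13.2°C.
Density altitude = 3600 + 120 × (13.2) = 3600 + (+1584) = 5184 ft.

5184 ft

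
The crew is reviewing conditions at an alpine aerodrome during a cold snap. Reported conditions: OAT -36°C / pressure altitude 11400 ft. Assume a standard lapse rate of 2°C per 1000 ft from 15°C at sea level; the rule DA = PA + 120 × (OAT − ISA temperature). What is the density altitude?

8016 ft

ISA temperature at 11400 ft = 15 − 2 × (11400/1000) = -7.8°C.
ISA deviation = -36 − (-7.8) = -28.2°C.
Density altitude = 11400 + 120 × (-28.2) = 11400 + (-3384) = 8016 ft.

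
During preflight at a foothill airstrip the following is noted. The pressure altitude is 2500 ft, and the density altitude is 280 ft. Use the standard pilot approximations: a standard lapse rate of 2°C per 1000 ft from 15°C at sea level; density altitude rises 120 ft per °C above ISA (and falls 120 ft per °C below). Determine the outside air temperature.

-8.5°C

Density altitude − pressure altitude = 280 − 2500 = -2220 ft.
At 120 ft/°C that is an ISA deviation of -2220/120 = -18.5°C.
ISA temperature at 2500 ft = 15 − 2 × (2500/1000) = 10°C.
OAT = ISA + deviation = 10 + (-18.5) = -8.5°C.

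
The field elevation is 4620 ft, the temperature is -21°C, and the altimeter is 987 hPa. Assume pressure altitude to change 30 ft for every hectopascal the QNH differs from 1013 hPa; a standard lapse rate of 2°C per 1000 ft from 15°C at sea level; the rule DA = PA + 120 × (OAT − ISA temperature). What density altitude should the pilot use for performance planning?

2376 ft

Pressure altitude = 4620 + (1013 − 987) × 30 = 4620 + (+780) = 5400 ft.
ISA temperature at 5400 ft = 15 − 2 × (5400/1000) = 4.2°C.
ISA deviation = -21 − 4.2 = -25.2°C.
Density altitude = 5400 + 120 × (-25.2) = 2376 ft.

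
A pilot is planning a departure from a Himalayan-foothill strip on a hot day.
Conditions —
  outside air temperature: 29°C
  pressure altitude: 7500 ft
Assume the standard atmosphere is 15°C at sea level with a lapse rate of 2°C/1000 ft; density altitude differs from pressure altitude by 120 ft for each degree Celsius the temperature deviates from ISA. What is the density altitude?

ISA temperature at 7500 ft = 15 − 2 × (7500/1000) = 0°C.
ISA deviation = 29 − 0 = +29°C.
Density altitude = 7500 + 120 × (29) = 7500 + (+3480) = 10980 ft.

10980 ft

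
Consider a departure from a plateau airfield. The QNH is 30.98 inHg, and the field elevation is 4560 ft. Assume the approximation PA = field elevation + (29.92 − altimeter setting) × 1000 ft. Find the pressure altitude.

Pressure correction = (29.92 − 30.98) × 1000 = -1060 ft.
Pressure altitude = 4560 + (-1060) = 3500 ft.

3500 ft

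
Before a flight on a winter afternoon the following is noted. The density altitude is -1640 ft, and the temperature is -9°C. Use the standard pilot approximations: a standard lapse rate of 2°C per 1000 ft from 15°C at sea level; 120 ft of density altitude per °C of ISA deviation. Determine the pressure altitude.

1000 ft

DA = PA + 120 × (OAT − (15 − 2·PA/1000)) = PA + 120·OAT − 1800 + 0.24·PA = 1.24·PA + 120·OAT − 1800.
So 1.24·PA = -1640 − 120 × (-9) + 1800 = 1240.
PA = 1240 / 1.24 = 1000 ft.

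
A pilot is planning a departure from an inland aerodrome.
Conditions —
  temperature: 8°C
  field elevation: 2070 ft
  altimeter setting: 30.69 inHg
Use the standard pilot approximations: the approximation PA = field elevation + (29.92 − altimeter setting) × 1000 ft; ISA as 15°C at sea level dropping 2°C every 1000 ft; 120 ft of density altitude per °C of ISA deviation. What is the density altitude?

772 ft

Pressure altitude = 2070 + (29.92 − 30.69) × 1000 = 2070 + (-770) = 1300 ft.
ISA temperature at 1300 ft = 15 − 2 × (1300/1000) = 12.4°C.
ISA deviation = 8 − 12.4 = -4.4°C.
Density altitude = 1300 + 120 × (-4.4) = 772 ft.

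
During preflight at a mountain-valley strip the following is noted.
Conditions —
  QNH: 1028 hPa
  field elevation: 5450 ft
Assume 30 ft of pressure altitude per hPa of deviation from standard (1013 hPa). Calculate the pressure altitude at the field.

5000 ft

Pressure correction = (1013 − 1028) × 30 = -450 ft.
Pressure altitude = 5450 + (-450) = 5000 ft.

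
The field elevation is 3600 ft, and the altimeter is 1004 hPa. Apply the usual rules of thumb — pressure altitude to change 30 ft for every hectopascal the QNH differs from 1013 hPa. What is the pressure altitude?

Pressure correction = (1013 − 1004) × 30 = +270 ft.
Pressure altitude = 3600 + (+270) = 3870 ft.

3870 ft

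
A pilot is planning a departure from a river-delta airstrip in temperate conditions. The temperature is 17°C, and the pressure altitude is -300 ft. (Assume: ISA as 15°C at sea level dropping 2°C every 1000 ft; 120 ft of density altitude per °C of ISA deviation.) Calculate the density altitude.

ISA temperature at -300 ft = 15 − 2 × (-300/1000) = 15.6°C.
ISA deviation = 17 − 15.6 = +1.4°C.
Density altitude = -300 + 120 × (1.4) = -300 + (+168) = -132 ft.

-132 ft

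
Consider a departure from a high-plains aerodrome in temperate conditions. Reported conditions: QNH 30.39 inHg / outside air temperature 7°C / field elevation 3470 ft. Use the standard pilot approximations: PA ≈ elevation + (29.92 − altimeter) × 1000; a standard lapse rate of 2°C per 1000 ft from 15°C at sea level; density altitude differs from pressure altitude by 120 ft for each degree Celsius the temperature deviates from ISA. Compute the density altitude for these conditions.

2760 ft

Pressure altitude = 3470 + (29.92 − 30.39) × 1000 = 3470 + (-470) = 3000 ft.
ISA temperature at 3000 ft = 15 − 2 × (3000/1000) = 9°C.
ISA deviation = 7 − 9 = -2°C.
Density altitude = 3000 + 120 × (-2) = 2760 ft.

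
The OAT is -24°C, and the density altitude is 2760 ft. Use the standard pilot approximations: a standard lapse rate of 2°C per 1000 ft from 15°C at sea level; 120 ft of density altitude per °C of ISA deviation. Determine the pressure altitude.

6000 ft

DA = PA + 120 × (OAT − (15 − 2·PA/1000)) = PA + 120·OAT − 1800 + 0.24·PA = 1.24·PA + 120·OAT − 1800.
So 1.24·PA = 2760 − 120 × (-24) + 1800 = 7440.
PA = 7440 / 1.24 = 6000 ft.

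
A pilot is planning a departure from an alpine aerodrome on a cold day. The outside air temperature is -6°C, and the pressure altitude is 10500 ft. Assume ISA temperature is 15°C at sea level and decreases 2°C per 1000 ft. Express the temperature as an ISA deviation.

ISA temperature at 10500 ft = 15 − 2 × (10500/1000) = -6°C.
Deviation = OAT − ISA = -6 − (-6) = 0°C.

ISA0°C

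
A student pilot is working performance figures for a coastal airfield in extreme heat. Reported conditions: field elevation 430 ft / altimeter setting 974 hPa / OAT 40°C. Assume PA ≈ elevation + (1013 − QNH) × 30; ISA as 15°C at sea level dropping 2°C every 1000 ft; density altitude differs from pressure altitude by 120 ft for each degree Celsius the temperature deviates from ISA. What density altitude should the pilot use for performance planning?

Pressure altitude = 430 + (1013 − 974) × 30 = 430 + (+1170) = 1600 ft.
ISA temperature at 1600 ft = 15 − 2 × (1600/1000) = 11.8°C.
ISA deviation = 40 − 11.8 = +28.2°C.
Density altitude = 1600 + 120 × (28.2) = 4984 ft.

4984 ft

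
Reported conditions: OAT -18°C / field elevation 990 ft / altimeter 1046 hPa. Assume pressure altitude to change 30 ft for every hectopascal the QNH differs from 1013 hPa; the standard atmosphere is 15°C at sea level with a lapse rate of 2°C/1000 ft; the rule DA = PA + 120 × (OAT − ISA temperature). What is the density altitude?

Pressure altitude = 990 + (1013 − 1046) × 30 = 990 + (-990) = 0 ft.
ISA temperature at 0 ft = 15 − 2 × (0/1000) = 15°C.
ISA deviation = -18 − 15 = -33°C.
Density altitude = 0 + 120 × (-33) = -3960 ft.

-3960 ft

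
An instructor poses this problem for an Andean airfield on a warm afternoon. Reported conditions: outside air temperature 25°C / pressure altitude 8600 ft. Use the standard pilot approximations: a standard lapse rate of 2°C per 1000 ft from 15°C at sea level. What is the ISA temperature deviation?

ISA temperature at 8600 ft = 15 − 2 × (8600/1000) = -2.2°C.
Deviation = OAT − ISA = 25 − (-2.2) = +27.2°C.

ISA+27.2°C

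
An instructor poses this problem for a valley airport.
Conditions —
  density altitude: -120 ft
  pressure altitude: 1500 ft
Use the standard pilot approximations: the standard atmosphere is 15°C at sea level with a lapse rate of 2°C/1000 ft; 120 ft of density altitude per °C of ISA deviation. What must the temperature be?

-1.5°C

Density altitude − pressure altitude = -120 − 1500 = -1620 ft.
At 120 ft/°C that is an ISA deviation of -1620/120 = -13.5°C.
ISA temperature at 1500 ft = 15 − 2 × (1500/1000) = 12°C.
OAT = ISA + deviation = 12 + (-13.5) = -1.5°C.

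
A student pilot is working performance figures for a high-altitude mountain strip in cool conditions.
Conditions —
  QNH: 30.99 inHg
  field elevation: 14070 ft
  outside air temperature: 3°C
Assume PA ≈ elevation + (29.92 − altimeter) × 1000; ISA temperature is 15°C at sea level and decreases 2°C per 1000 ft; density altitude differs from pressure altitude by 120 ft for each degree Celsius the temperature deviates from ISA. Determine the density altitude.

Pressure altitude = 14070 + (29.92 − 30.99) × 1000 = 14070 + (-1070) = 13000 ft.
ISA temperature at 13000 ft = 15 − 2 × (13000/1000) = -11°C.
ISA deviation = 3 − (-11) = +14°C.
Density altitude = 13000 + 120 × (14) = 14680 ft.

14680 ft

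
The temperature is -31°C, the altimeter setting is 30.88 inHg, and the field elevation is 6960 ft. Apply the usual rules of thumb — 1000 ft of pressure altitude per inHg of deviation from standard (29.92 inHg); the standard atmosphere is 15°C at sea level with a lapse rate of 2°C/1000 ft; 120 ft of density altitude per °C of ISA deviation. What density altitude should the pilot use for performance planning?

Pressure altitude = 6960 + (29.92 − 30.88) × 1000 = 6960 + (-960) = 6000 ft.
ISA temperature at 6000 ft = 15 − 2 × (6000/1000) = 3°C.
ISA deviation = -31 − 3 = -34°C.
Density altitude = 6000 + 120 × (-34) = 1920 ft.

1920 ft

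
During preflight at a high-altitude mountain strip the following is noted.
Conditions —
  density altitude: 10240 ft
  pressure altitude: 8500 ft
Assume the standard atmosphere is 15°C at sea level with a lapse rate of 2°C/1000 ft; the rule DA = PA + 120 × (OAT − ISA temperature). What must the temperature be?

12.5°C

Density altitude − pressure altitude = 10240 − 8500 = +1740 ft.
At 120 ft/°C that is an ISA deviation of 1740/120 = +14.5°C.
ISA temperature at 8500 ft = 15 − 2 × (8500/1000) = -2°C.
OAT = ISA + deviation = -2 + (+14.5) = 12.5°C.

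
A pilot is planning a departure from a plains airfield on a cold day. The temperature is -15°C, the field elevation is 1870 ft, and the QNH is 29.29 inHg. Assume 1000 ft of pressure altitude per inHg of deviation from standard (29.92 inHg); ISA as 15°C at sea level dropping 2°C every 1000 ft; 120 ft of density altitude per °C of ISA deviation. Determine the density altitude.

-500 ft

Pressure altitude = 1870 + (29.92 − 29.29) × 1000 = 1870 + (+630) = 2500 ft.
ISA temperature at 2500 ft = 15 − 2 × (2500/1000) = 10°C.
ISA deviation = -15 − 10 = -25°C.
Density altitude = 2500 + 120 × (-25) = -500 ft.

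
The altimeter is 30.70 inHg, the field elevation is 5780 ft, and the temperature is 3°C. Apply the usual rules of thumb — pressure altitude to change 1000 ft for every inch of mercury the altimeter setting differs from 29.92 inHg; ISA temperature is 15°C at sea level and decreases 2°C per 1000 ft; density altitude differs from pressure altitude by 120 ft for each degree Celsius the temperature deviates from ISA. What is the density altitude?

4760 ft

Pressure altitude = 5780 + (29.92 − 30.70) × 1000 = 5780 + (-780) = 5000 ft.
ISA temperature at 5000 ft = 15 − 2 × (5000/1000) = 5°C.
ISA deviation = 3 − 5 = -2°C.
Density altitude = 5000 + 120 × (-2) = 4760 ft.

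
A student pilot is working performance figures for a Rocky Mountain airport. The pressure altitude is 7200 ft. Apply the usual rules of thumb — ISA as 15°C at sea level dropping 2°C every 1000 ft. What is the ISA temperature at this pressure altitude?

ISA temperature = 15 − 2 × (7200/1000) = 15 − 14.4 = 0.6°C.

0.6°C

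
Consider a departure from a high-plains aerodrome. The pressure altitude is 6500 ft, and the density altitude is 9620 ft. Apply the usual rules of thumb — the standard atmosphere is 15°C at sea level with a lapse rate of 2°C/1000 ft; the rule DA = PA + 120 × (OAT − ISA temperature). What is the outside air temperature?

Density altitude − pressure altitude = 9620 − 6500 = +3120 ft.
At 120 ft/°C that is an ISA deviation of 3120/120 = +26°C.
ISA temperature at 6500 ft = 15 − 2 × (6500/1000) = 2°C.
OAT = ISA + deviation = 2 + (+26) = 28°C.

28°C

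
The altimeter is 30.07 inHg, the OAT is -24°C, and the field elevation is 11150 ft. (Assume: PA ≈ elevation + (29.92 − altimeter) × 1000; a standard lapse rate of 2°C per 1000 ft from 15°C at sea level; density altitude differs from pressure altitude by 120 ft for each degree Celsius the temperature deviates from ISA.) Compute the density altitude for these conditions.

Pressure altitude = 11150 + (29.92 − 30.07) × 1000 = 11150 + (-150) = 11000 ft.
ISA temperature at 11000 ft = 15 − 2 × (11000/1000) = -7°C.
ISA deviation = -24 − (-7) = -17°C.
Density altitude = 11000 + 120 × (-17) = 8960 ft.

8960 ft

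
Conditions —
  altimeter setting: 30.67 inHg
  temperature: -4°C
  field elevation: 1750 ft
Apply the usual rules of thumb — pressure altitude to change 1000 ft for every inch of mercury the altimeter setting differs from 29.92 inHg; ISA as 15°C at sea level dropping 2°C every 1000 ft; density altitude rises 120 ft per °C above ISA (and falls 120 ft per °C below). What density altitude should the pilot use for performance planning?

-1040 ft

Pressure altitude = 1750 + (29.92 − 30.67) × 1000 = 1750 + (-750) = 1000 ft.
ISA temperature at 1000 ft = 15 − 2 × (1000/1000) = 13°C.
ISA deviation = -4 − 13 = -17°C.
Density altitude = 1000 + 120 × (-17) = -1040 ft.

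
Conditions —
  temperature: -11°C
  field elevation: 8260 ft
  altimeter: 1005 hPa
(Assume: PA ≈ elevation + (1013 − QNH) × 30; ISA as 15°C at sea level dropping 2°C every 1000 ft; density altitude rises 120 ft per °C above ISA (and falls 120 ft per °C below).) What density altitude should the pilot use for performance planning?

7420 ft

Pressure altitude = 8260 + (1013 − 1005) × 30 = 8260 + (+240) = 8500 ft.
ISA temperature at 8500 ft = 15 − 2 × (8500/1000) = -2°C.
ISA deviation = -11 − (-2) = -9°C.
Density altitude = 8500 + 120 × (-9) = 7420 ft.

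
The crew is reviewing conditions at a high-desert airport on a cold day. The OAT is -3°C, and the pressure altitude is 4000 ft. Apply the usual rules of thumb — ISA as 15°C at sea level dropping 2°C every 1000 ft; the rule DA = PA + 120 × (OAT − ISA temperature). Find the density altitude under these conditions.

2800 ft

ISA temperature at 4000 ft = 15 − 2 × (4000/1000) = 7°C.
ISA deviation = -3 − 7 = -10°C.
Density altitude = 4000 + 120 × (-10) = 4000 + (-1200) = 2800 ft.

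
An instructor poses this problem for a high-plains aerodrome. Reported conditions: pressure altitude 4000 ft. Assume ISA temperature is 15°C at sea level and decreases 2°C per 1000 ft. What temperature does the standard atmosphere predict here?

7°C

ISA temperature = 15 − 2 × (4000/1000) = 15 − 8 = 7°C.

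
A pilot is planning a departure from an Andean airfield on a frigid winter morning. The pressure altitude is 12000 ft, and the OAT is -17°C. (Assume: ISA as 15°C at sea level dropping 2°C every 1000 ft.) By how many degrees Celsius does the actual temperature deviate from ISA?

ISA-8°C

ISA temperature at 12000 ft = 15 − 2 × (12000/1000) = -9°C.
Deviation = OAT − ISA = -17 − (-9) = -8°C.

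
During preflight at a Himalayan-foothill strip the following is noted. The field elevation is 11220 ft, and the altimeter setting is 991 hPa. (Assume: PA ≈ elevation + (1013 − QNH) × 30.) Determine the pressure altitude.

Pressure correction = (1013 − 991) × 30 = +660 ft.
Pressure altitude = 11220 + (+660) = 11880 ft.

11880 ft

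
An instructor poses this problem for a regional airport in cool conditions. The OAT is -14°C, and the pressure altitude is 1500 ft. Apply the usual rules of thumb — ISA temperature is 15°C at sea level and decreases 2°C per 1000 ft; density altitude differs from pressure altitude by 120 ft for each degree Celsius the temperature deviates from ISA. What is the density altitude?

-1620 ft

ISA temperature at 1500 ft = 15 − 2 × (1500/1000) = 12°C.
ISA deviation = -14 − 12 = -26°C.
Density altitude = 1500 + 120 × (-26) = 1500 + (-3120) = -1620 ft.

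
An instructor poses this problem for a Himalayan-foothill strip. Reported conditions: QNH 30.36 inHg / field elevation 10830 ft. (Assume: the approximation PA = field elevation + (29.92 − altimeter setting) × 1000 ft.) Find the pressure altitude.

Pressure correction = (29.92 − 30.36) × 1000 = -440 ft.
Pressure altitude = 10830 + (-440) = 10390 ft.

10390 ft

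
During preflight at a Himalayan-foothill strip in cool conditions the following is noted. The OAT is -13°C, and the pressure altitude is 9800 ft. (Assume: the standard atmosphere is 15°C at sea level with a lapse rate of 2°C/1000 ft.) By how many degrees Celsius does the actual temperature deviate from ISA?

ISA temperature at 9800 ft = 15 − 2 × (9800/1000) = -4.6°C.
Deviation = OAT − ISA = -13 − (-4.6) = -8.4°C.

ISA-8.4°C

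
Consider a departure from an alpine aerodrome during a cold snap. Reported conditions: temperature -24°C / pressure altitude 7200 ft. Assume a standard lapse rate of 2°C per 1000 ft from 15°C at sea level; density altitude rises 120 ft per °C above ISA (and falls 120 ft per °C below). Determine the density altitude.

4248 ft

ISA temperature at 7200 ft = 15 − 2 × (7200/1000) = 0.6°C.
ISA deviation = -24 − 0.6 = -24.6°C.
Density altitude = 7200 + 120 × (-24.6) = 7200 + (-2952) = 4248 ft.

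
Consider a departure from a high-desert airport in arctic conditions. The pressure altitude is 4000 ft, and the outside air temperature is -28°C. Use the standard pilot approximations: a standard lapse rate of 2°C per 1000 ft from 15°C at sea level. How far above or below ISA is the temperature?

ISA temperature at 4000 ft = 15 − 2 × (4000/1000) = 7°C.
Deviation = OAT − ISA = -28 − 7 = -35°C.

ISA-35°C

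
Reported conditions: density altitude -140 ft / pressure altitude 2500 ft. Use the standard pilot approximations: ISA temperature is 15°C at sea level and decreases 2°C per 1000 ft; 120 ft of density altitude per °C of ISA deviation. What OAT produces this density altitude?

-12°C

Density altitude − pressure altitude = -140 − 2500 = -2640 ft.
At 120 ft/°C that is an ISA deviation of -2640/120 = -22°C.
ISA temperature at 2500 ft = 15 − 2 × (2500/1000) = 10°C.
OAT = ISA + deviation = 10 + (-22) = -12°C.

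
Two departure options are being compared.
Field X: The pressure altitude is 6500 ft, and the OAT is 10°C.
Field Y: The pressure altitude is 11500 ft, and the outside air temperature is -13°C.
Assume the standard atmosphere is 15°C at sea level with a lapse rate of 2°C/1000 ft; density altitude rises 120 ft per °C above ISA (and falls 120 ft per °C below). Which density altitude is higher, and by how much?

Field Y by 3440 ft

Field X: ISA temp = 2°C, deviation +8°C, DA = 6500 + 120 × 8 = 7460 ft.
Field Y: ISA temp = -8°C, deviation -5°C, DA = 11500 + 120 × (-5) = 10900 ft.
Field Y is higher by 10900 − 7460 = 3440 ft.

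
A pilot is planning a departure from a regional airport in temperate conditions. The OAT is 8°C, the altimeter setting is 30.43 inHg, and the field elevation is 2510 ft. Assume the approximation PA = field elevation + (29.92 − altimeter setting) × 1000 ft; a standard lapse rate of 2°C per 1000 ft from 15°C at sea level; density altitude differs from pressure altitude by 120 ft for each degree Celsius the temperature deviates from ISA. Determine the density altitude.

Pressure altitude = 2510 + (29.92 − 30.43) × 1000 = 2510 + (-510) = 2000 ft.
ISA temperature at 2000 ft = 15 − 2 × (2000/1000) = 11°C.
ISA deviation = 8 − 11 = -3°C.
Density altitude = 2000 + 120 × (-3) = 1640 ft.

1640 ft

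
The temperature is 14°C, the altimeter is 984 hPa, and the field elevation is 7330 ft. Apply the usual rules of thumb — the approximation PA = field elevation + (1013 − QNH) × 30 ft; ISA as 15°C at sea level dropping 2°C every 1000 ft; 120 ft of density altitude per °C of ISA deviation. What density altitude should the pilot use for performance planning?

Pressure altitude = 7330 + (1013 − 984) × 30 = 7330 + (+870) = 8200 ft.
ISA temperature at 8200 ft = 15 − 2 × (8200/1000) = -1.4°C.
ISA deviation = 14 − (-1.4) = +15.4°C.
Density altitude = 8200 + 120 × (15.4) = 10048 ft.

10048 ft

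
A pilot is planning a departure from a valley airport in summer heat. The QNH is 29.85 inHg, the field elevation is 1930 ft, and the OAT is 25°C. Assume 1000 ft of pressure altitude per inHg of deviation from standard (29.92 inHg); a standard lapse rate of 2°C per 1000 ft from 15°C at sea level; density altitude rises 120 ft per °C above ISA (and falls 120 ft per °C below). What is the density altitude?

Pressure altitude = 1930 + (29.92 − 29.85) × 1000 = 1930 + (+70) = 2000 ft.
ISA temperature at 2000 ft = 15 − 2 × (2000/1000) = 11°C.
ISA deviation = 25 − 11 = +14°C.
Density altitude = 2000 + 120 × (14) = 3680 ft.

3680 ft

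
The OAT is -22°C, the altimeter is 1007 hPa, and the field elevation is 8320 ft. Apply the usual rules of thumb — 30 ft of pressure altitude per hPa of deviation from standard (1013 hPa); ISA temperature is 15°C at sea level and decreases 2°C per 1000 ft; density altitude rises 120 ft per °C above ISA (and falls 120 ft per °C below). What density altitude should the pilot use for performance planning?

Pressure altitude = 8320 + (1013 − 1007) × 30 = 8320 + (+180) = 8500 ft.
ISA temperature at 8500 ft = 15 − 2 × (8500/1000) = -2°C.
ISA deviation = -22 − (-2) = -20°C.
Density altitude = 8500 + 120 × (-20) = 6100 ft.

6100 ft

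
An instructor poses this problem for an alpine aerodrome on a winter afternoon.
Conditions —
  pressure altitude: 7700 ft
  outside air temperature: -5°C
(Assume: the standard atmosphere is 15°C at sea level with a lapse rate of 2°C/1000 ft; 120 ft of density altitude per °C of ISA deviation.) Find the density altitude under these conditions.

7148 ft

ISA temperature at 7700 ft = 15 − 2 × (7700/1000) = -0.4°C.
ISA deviation = -5 − (-0.4) = -4.6°C.
Density altitude = 7700 + 120 × (-4.6) = 7700 + (-552) = 7148 ft.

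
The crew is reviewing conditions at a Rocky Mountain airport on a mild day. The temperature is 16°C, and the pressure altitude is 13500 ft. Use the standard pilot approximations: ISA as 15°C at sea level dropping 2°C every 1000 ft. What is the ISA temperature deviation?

ISA+28°C

ISA temperature at 13500 ft = 15 − 2 × (13500/1000) = -12°C.
Deviation = OAT − ISA = 16 − (-12) = +28°C.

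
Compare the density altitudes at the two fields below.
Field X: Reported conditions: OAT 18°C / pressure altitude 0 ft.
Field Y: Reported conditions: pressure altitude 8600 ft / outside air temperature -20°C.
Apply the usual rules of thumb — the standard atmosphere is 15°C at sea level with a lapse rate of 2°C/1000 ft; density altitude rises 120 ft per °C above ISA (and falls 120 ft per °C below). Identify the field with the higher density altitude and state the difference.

Field Y by 6104 ft

Field X: ISA temp = 15°C, deviation +3°C, DA = 0 + 120 × 3 = 360 ft.
Field Y: ISA temp = -2.2°C, deviation -17.8°C, DA = 8600 + 120 × (-17.8) = 6464 ft.
Field Y is higher by 6464 − 360 = 6104 ft.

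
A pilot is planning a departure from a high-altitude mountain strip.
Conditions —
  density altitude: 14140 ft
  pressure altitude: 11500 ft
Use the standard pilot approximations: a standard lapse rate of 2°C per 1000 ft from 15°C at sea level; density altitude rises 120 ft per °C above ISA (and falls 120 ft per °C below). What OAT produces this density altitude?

Density altitude − pressure altitude = 14140 − 11500 = +2640 ft.
At 120 ft/°C that is an ISA deviation of 2640/120 = +22°C.
ISA temperature at 11500 ft = 15 − 2 × (11500/1000) = -8°C.
OAT = ISA + deviation = -8 + (+22) = 14°C.

14°C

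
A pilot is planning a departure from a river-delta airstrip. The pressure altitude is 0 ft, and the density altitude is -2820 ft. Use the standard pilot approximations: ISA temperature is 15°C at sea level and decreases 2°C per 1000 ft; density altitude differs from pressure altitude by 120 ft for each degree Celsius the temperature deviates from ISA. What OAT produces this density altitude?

Density altitude − pressure altitude = -2820 − 0 = -2820 ft.
At 120 ft/°C that is an ISA deviation of -2820/120 = -23.5°C.
ISA temperature at 0 ft = 15 − 2 × (0/1000) = 15°C.
OAT = ISA + deviation = 15 + (-23.5) = -8.5°C.

-8.5°C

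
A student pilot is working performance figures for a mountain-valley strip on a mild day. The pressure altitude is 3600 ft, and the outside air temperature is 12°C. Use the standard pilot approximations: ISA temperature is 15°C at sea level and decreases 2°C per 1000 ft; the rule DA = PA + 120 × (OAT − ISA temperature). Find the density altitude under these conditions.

4104 ft

ISA temperature at 3600 ft = 15 − 2 × (3600/1000) = 7.8°C.
ISA deviation = 12 − 7.8 = +4.2°C.
Density altitude = 3600 + 120 × (4.2) = 3600 + (+504) = 4104 ft.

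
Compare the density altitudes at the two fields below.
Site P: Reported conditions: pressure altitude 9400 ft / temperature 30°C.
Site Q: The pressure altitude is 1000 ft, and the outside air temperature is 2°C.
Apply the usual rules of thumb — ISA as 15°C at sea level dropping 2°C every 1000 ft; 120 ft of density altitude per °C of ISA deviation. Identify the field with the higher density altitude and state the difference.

Site P: ISA temp = -3.8°C, deviation +33.8°C, DA = 9400 + 120 × 33.8 = 13456 ft.
Site Q: ISA temp = 13°C, deviation -11°C, DA = 1000 + 120 × (-11) = -320 ft.
Site P is higher by 13456 − (-320) = 13776 ft.

Site P by 13776 ft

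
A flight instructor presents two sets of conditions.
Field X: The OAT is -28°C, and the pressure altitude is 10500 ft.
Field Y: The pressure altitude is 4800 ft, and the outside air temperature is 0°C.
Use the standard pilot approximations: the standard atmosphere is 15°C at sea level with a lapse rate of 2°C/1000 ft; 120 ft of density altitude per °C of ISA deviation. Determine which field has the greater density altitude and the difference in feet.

Field X: ISA temp = -6°C, deviation -22°C, DA = 10500 + 120 × (-22) = 7860 ft.
Field Y: ISA temp = 5.4°C, deviation -5.4°C, DA = 4800 + 120 × (-5.4) = 4152 ft.
Field X is higher by 7860 − 4152 = 3708 ft.

Field X by 3708 ft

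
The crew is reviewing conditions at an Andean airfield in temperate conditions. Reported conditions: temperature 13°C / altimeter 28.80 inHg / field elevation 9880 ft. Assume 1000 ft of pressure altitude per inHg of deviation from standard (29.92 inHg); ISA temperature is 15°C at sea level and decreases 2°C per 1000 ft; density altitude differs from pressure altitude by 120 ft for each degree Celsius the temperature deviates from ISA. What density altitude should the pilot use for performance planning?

13400 ft

Pressure altitude = 9880 + (29.92 − 28.80) × 1000 = 9880 + (+1120) = 11000 ft.
ISA temperature at 11000 ft = 15 − 2 × (11000/1000) = -7°C.
ISA deviation = 13 − (-7) = +20°C.
Density altitude = 11000 + 120 × (20) = 13400 ft.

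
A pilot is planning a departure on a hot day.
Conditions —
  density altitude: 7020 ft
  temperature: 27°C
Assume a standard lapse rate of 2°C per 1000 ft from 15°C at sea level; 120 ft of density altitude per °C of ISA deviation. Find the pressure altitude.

4500 ft

DA = PA + 120 × (OAT − (15 − 2·PA/1000)) = PA + 120·OAT − 1800 + 0.24·PA = 1.24·PA + 120·OAT − 1800.
So 1.24·PA = 7020 − 120 × 27 + 1800 = 5580.
PA = 5580 / 1.24 = 4500 ft.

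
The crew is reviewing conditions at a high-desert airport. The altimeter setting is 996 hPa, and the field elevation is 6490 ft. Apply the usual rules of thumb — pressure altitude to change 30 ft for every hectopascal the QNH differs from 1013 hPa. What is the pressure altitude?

7000 ft

Pressure correction = (1013 − 996) × 30 = +510 ft.
Pressure altitude = 6490 + (+510) = 7000 ft.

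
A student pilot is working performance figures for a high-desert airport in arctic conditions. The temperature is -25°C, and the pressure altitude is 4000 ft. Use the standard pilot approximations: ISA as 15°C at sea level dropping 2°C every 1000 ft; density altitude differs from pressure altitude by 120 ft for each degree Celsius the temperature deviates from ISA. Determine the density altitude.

ISA temperature at 4000 ft = 15 − 2 × (4000/1000) = 7°C.
ISA deviation = -25 − 7 = -32°C.
Density altitude = 4000 + 120 × (-32) = 4000 + (-3840) = 160 ft.

160 ft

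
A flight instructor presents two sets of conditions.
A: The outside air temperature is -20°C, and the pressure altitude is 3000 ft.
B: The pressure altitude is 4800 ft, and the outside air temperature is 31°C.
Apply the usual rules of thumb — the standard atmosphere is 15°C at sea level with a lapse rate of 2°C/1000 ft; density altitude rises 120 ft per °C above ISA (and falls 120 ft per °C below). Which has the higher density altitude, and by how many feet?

B by 8352 ft

A: ISA temp = 9°C, deviation -29°C, DA = 3000 + 120 × (-29) = -480 ft.
B: ISA temp = 5.4°C, deviation +25.6°C, DA = 4800 + 120 × 25.6 = 7872 ft.
B is higher by 7872 − (-480) = 8352 ft.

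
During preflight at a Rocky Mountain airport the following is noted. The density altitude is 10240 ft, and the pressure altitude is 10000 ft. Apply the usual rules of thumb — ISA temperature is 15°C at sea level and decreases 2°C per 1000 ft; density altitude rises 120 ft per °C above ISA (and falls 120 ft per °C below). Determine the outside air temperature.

Density altitude − pressure altitude = 10240 − 10000 = +240 ft.
At 120 ft/°C that is an ISA deviation of 240/120 = +2°C.
ISA temperature at 10000 ft = 15 − 2 × (10000/1000) = -5°C.
OAT = ISA + deviation = -5 + (+2) = -3°C.

-3°C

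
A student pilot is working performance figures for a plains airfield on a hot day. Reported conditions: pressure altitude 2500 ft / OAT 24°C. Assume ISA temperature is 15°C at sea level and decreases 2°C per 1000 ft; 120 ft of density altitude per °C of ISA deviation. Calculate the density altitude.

4180 ft

ISA temperature at 2500 ft = 15 − 2 × (2500/1000) = 10°C.
ISA deviation = 24 − 10 = +14°C.
Density altitude = 2500 + 120 × (14) = 2500 + (+1680) = 4180 ft.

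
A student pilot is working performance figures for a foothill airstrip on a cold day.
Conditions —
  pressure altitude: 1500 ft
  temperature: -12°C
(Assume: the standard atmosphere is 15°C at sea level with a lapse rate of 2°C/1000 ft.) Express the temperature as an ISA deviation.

ISA temperature at 1500 ft = 15 − 2 × (1500/1000) = 12°C.
Deviation = OAT − ISA = -12 − 12 = -24°C.

ISA-24°C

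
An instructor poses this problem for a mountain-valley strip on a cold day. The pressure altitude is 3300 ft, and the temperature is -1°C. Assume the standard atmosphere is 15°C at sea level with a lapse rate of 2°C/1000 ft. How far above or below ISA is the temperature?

ISA-9.4°C

ISA temperature at 3300 ft = 15 − 2 × (3300/1000) = 8.4°C.
Deviation = OAT − ISA = -1 − 8.4 = -9.4°C.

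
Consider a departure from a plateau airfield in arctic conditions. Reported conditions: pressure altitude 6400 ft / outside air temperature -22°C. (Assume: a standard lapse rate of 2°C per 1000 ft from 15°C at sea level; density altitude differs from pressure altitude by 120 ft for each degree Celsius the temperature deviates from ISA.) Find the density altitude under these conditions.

3496 ft

ISA temperature at 6400 ft = 15 − 2 × (6400/1000) = 2.2°C.
ISA deviation = -22 − 2.2 = -24.2°C.
Density altitude = 6400 + 120 × (-24.2) = 6400 + (-2904) = 3496 ft.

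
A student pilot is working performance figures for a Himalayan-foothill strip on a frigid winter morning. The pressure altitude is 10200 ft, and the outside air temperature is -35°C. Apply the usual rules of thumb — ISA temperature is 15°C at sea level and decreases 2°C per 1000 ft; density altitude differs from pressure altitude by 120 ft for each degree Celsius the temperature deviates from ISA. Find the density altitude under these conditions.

ISA temperature at 10200 ft = 15 − 2 × (10200/1000) = -5.4°C.
ISA deviation = -35 − (-5.4) = -29.6°C.
Density altitude = 10200 + 120 × (-29.6) = 10200 + (-3552) = 6648 ft.

6648 ft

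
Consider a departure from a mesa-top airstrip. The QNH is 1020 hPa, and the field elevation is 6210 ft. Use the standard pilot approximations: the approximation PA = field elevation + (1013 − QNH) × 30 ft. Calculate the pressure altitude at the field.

Pressure correction = (1013 − 1020) × 30 = -210 ft.
Pressure altitude = 6210 + (-210) = 6000 ft.

6000 ft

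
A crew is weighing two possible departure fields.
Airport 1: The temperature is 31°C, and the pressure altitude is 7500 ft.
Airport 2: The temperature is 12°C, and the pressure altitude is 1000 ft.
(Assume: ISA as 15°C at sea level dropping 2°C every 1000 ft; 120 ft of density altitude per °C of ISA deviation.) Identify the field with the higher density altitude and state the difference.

Airport 1 by 10340 ft

Airport 1: ISA temp = 0°C, deviation +31°C, DA = 7500 + 120 × 31 = 11220 ft.
Airport 2: ISA temp = 13°C, deviation -1°C, DA = 1000 + 120 × (-1) = 880 ft.
Airport 1 is higher by 11220 − 880 = 10340 ft.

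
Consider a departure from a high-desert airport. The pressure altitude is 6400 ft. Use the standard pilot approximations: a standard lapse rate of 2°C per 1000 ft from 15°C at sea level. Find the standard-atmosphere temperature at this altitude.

ISA temperature = 15 − 2 × (6400/1000) = 15 − 12.8 = 2.2°C.

2.2°C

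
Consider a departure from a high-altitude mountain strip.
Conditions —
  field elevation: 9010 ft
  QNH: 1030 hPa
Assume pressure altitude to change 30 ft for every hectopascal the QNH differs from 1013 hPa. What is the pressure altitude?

8500 ft

Pressure correction = (1013 − 1030) × 30 = -510 ft.
Pressure altitude = 9010 + (-510) = 8500 ft.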